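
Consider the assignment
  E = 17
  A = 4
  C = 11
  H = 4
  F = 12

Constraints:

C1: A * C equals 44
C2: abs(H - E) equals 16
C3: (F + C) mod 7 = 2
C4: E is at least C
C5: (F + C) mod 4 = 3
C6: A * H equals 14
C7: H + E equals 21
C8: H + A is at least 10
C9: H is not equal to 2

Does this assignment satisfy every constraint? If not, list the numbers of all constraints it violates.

The assignment fails constraints 2, 6, 8.

C1: A * C = 4 * 11 = 44  ✓
C2: abs(4 - 17) = 13, not 16  ✗
C3: F + C = 23; 23 mod 7 = 2  ✓
C4: E = 17, C = 11; 17 ≥ 11  ✓
C5: F + C = 23; 23 mod 4 = 3  ✓
C6: A * H = 4 * 4 = 16, not 14  ✗
C7: H + E = 4 + 17 = 21  ✓
C8: H + A = 4 + 4 = 8; 8 < 10, bound 10 not met  ✗
C9: H = 4, and 4 ≠ 2  ✓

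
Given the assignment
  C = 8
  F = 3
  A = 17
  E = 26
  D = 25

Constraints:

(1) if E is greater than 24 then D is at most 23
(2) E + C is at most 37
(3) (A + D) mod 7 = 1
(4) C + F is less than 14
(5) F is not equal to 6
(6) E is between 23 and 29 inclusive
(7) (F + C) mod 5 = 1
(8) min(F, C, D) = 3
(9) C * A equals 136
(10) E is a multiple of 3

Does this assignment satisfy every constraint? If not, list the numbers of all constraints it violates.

No — constraints 1, 3, and 10 are not satisfied.

(1) E = 26 > 24, so we need D ≤ 23; but D = 25 > 23  false
(2) E + C = 26 + 8 = 34; 34 ≤ 37  true
(3) A + D = 42; 42 mod 7 = 0, not 1  false
(4) C + F = 8 + 3 = 11; 11 < 14  true
(5) F = 3, and 3 ≠ 6  true
(6) E = 26 lies in [23, 29]  true
(7) F + C = 11; 11 mod 5 = 1  true
(8) min(3, 8, 25) = 3  true
(9) C * A = 8 * 17 = 136  true
(10) 26 = 3*8 + 2, so 3 does not divide 26  false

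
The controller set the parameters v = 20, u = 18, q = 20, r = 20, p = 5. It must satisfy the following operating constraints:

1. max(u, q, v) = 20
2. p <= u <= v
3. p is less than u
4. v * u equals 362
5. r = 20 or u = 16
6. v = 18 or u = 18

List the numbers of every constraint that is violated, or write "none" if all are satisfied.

1. max(18, 20, 20) = 20  OK
2. values 5 <= 18 <= 20  OK
3. p = 5, u = 18; 5 < 18  OK
4. v * u = 20 * 18 = 360, not 362  FAIL
5. r = 20 = 20 (first disjunct)  OK
6. v = 20 ≠ 18, but u = 18 = 18 (second disjunct)  OK

Constraint 4 is violated.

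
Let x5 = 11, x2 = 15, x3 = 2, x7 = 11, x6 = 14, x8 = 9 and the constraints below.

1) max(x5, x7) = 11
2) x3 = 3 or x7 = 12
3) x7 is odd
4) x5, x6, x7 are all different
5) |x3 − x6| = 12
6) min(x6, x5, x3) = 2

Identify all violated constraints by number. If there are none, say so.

1) max(11, 11) = 11  ✔
2) x3 = 2 ≠ 3 and x7 = 11 ≠ 12; both disjuncts false  ✘
3) x7 = 11 is odd  ✔
4) x5 = x7 = 11, not all different  ✘
5) |2 − 14| = 12  ✔
6) min(14, 11, 2) = 2  ✔

Violated: 2, 4.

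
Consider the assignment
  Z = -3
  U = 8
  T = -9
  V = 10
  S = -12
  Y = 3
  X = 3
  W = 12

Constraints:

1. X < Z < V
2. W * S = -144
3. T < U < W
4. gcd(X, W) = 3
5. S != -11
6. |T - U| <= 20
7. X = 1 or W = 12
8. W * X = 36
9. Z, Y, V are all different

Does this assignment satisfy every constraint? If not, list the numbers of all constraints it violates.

1. values 3, -3, 10; X = 3 is not < Z = -3 — fails.
2. W * S = 12 * (-12) = -144 — holds.
3. values -9 < 8 < 12 — holds.
4. gcd(3, 12) = 3 — holds.
5. S = -12, and -12 ≠ -11 — holds.
6. |-9 - 8| = 17; 17 ≤ 20 — holds.
7. X = 3 ≠ 1, but W = 12 = 12 (second disjunct) — holds.
8. W * X = 12 * 3 = 36 — holds.
9. values -3, 3, 10 are pairwise distinct — holds.

The assignment fails constraint 1.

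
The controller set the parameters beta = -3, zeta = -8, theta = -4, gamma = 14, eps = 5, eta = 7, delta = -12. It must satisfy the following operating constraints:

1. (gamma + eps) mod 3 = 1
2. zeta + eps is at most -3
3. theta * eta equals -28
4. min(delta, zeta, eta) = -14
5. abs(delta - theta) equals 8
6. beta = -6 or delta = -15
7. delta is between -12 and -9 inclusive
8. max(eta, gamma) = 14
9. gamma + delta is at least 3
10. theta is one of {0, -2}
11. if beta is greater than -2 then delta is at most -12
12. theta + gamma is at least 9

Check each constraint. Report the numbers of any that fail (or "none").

1. gamma + eps = 19; 19 mod 3 = 1  yes
2. zeta + eps = -8 + 5 = -3; -3 ≤ -3  yes
3. theta * eta = -4 * 7 = -28  yes
4. min(-12, -8, 7) = -12, not -14  no
5. abs(-12 - (-4)) = 8  yes
6. beta = -3 ≠ -6 and delta = -12 ≠ -15; both disjuncts false  no
7. delta = -12 lies in [-12, -9]  yes
8. max(7, 14) = 14  yes
9. gamma + delta = 14 + (-12) = 2; 2 < 3, bound 3 not met  no
10. theta = -4 is not in {0, -2}  no
11. beta = -3, not > -2; antecedent false, conditional vacuously true  yes
12. theta + gamma = -4 + 14 = 10; 10 ≥ 9  yes

Constraints 4, 6, 9, and 10 are violated.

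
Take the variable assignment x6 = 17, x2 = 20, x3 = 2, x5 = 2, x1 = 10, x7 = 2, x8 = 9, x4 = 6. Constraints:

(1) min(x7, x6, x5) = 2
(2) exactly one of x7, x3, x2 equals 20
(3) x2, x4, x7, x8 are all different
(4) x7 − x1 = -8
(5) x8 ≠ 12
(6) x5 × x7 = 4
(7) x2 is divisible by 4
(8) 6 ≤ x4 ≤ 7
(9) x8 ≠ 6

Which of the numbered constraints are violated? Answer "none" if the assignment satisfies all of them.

(1) min(2, 17, 2) = 2 — satisfied.
(2) x7=2, x3=2, x2=20; 1 of them equals 20 — satisfied.
(3) values 20, 6, 2, 9 are pairwise distinct — satisfied.
(4) x7 − x1 = 2 − 10 = -8 — satisfied.
(5) x8 = 9, and 9 ≠ 12 — satisfied.
(6) x5 × x7 = 2 × 2 = 4 — satisfied.
(7) 20 / 4 = 5, so 4 divides 20 — satisfied.
(8) x4 = 6 lies in [6, 7] — satisfied.
(9) x8 = 9, and 9 ≠ 6 — satisfied.

All constraints are satisfied.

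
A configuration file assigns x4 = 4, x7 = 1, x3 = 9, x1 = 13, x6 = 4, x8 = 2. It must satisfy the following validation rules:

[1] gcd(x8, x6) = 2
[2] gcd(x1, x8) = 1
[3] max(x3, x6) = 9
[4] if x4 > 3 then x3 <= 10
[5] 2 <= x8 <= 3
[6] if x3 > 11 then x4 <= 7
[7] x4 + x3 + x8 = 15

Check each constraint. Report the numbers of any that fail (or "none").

None — every constraint holds.

[1] gcd(2, 4) = 2  ✓
[2] gcd(13, 2) = 1  ✓
[3] max(9, 4) = 9  ✓
[4] x4 = 4 > 3, so we need x3 ≤ 10; x3 = 9 ≤ 10  ✓
[5] x8 = 2 lies in [2, 3]  ✓
[6] x3 = 9, not > 11; antecedent false, conditional vacuously true  ✓
[7] x4 + x3 + x8 = 4 + 9 + 2 = 15  ✓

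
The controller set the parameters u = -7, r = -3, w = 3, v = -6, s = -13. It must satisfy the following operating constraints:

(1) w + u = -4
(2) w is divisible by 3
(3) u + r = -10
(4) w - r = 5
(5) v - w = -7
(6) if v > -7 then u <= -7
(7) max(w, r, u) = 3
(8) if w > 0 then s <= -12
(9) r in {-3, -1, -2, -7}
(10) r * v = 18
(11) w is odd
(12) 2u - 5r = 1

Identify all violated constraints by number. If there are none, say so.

(1) w + u = 3 + (-7) = -4 — satisfied.
(2) 3 / 3 = 1, so 3 divides 3 — satisfied.
(3) u + r = -7 + (-3) = -10 — satisfied.
(4) w - r = 3 - (-3) = 6, not 5 — violated.
(5) v - w = -6 - 3 = -9, not -7 — violated.
(6) v = -6 > -7, so we need u ≤ -7; u = -7 ≤ -7 — satisfied.
(7) max(3, -3, -7) = 3 — satisfied.
(8) w = 3 > 0, so we need s ≤ -12; s = -13 ≤ -12 — satisfied.
(9) r = -3 is in {-3, -1, -2, -7} — satisfied.
(10) r * v = -3 * (-6) = 18 — satisfied.
(11) w = 3 is odd — satisfied.
(12) 2u - 5r = 2(-7) - 5(-3) = 1 — satisfied.

Constraints 4, 5 do not hold.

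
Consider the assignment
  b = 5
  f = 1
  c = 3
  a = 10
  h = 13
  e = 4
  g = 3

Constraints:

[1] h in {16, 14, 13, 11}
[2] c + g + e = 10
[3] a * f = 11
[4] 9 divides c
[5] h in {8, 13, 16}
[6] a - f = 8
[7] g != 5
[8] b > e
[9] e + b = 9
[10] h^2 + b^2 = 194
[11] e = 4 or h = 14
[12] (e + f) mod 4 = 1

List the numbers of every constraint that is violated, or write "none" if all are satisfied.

Constraints 3, 4, and 6 are violated.

[1] h = 13 is in {16, 14, 13, 11}  yes
[2] c + g + e = 3 + 3 + 4 = 10  yes
[3] a * f = 10 * 1 = 10, not 11  no
[4] 3 = 9*0 + 3, so 9 does not divide 3  no
[5] h = 13 is in {8, 13, 16}  yes
[6] a - f = 10 - 1 = 9, not 8  no
[7] g = 3, and 3 ≠ 5  yes
[8] b = 5, e = 4; 5 > 4  yes
[9] e + b = 4 + 5 = 9  yes
[10] h^2 + b^2 = 13^2 + 5^2 = 169 + 25 = 194  yes
[11] e = 4 = 4 (first disjunct)  yes
[12] e + f = 5; 5 mod 4 = 1  yes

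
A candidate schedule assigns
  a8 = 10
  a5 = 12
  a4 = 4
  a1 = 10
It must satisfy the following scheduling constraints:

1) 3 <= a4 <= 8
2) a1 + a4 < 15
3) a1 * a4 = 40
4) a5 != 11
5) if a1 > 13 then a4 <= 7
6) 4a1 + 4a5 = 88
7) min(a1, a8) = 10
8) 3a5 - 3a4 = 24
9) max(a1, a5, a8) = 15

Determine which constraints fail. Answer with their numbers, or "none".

1) a4 = 4 lies in [3, 8]  yes
2) a1 + a4 = 10 + 4 = 14; 14 < 15  yes
3) a1 * a4 = 10 * 4 = 40  yes
4) a5 = 12, and 12 ≠ 11  yes
5) a1 = 10, not > 13; antecedent false, conditional vacuously true  yes
6) 4a1 + 4a5 = 4(10) + 4(12) = 88  yes
7) min(10, 10) = 10  yes
8) 3a5 - 3a4 = 3(12) - 3(4) = 24  yes
9) max(10, 12, 10) = 12, not 15  no

No — constraint 9 is not satisfied.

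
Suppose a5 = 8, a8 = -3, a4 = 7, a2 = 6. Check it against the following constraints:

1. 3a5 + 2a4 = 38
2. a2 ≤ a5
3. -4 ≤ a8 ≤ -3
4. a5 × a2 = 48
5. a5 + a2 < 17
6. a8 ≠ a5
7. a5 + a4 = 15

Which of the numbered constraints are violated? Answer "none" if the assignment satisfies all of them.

1. 3a5 + 2a4 = 3(8) + 2(7) = 38 — satisfied.
2. a2 = 6, a5 = 8; 6 ≤ 8 — satisfied.
3. a8 = -3 lies in [-4, -3] — satisfied.
4. a5 × a2 = 8 × 6 = 48 — satisfied.
5. a5 + a2 = 8 + 6 = 14; 14 < 17 — satisfied.
6. a8 = -3, a5 = 8; distinct — satisfied.
7. a5 + a4 = 8 + 7 = 15 — satisfied.

No violations.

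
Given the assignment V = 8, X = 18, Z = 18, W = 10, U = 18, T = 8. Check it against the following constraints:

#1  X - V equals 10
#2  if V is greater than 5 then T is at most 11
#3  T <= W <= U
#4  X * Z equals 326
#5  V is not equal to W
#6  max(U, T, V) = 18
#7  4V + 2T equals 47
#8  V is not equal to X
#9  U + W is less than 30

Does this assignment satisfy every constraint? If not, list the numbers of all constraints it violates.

#1 X - V = 18 - 8 = 10 — holds.
#2 V = 8 > 5, so we need T ≤ 11; T = 8 ≤ 11 — holds.
#3 values 8 <= 10 <= 18 — holds.
#4 X * Z = 18 * 18 = 324, not 326 — fails.
#5 V = 8, W = 10; distinct — holds.
#6 max(18, 8, 8) = 18 — holds.
#7 4V + 2T = 4(8) + 2(8) = 48, not 47 — fails.
#8 V = 8, X = 18; distinct — holds.
#9 U + W = 18 + 10 = 28; 28 < 30 — holds.

The assignment fails constraints 4, 7.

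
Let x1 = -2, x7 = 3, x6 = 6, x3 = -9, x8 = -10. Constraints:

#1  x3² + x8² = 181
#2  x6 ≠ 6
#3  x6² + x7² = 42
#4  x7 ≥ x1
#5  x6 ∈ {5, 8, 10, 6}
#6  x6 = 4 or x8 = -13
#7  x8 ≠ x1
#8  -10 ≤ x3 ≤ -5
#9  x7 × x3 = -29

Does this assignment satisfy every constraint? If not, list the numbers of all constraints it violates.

#1 x3² + x8² = (-9)² + (-10)² = 81 + 100 = 181 — OK.
#2 x6 = 6, but 6 is required to differ — violated.
#3 x6² + x7² = 6² + 3² = 36 + 9 = 45, not 42 — violated.
#4 x7 = 3, x1 = -2; 3 ≥ -2 — OK.
#5 x6 = 6 is in {5, 8, 10, 6} — OK.
#6 x6 = 6 ≠ 4 and x8 = -10 ≠ -13; both disjuncts false — violated.
#7 x8 = -10, x1 = -2; distinct — OK.
#8 x3 = -9 lies in [-10, -5] — OK.
#9 x7 × x3 = 3 × (-9) = -27, not -29 — violated.

The assignment fails constraints 2, 3, 6, and 9.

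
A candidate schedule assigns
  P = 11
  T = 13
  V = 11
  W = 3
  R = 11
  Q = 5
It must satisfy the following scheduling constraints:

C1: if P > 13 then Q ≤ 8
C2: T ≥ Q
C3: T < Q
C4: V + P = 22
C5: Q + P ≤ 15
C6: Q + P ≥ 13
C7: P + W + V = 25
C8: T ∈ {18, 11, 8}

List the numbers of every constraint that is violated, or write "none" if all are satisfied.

C1: P = 11, not > 13; antecedent false, conditional vacuously true — satisfied.
C2: T = 13, Q = 5; 13 ≥ 5 — satisfied.
C3: T = 13, Q = 5; 13 ≥ 5 (want <) — violated.
C4: V + P = 11 + 11 = 22 — satisfied.
C5: Q + P = 5 + 11 = 16; 16 > 15, bound 15 not met — violated.
C6: Q + P = 5 + 11 = 16; 16 ≥ 13 — satisfied.
C7: P + W + V = 11 + 3 + 11 = 25 — satisfied.
C8: T = 13 is not in {18, 11, 8} — violated.

Constraints 3, 5, 8 are violated.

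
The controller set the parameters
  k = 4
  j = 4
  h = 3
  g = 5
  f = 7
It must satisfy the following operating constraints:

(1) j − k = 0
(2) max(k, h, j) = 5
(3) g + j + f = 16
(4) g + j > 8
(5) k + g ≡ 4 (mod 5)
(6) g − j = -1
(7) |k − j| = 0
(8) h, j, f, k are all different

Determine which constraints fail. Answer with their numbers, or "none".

No — constraints 2, 6, 8 are not satisfied.

(1) j − k = 4 − 4 = 0 — OK.
(2) max(4, 3, 4) = 4, not 5 — violated.
(3) g + j + f = 5 + 4 + 7 = 16 — OK.
(4) g + j = 5 + 4 = 9; 9 > 8 — OK.
(5) k + g = 9; 9 mod 5 = 4 — OK.
(6) g − j = 5 − 4 = 1, not -1 — violated.
(7) |4 − 4| = 0 — OK.
(8) j = k = 4, not all different — violated.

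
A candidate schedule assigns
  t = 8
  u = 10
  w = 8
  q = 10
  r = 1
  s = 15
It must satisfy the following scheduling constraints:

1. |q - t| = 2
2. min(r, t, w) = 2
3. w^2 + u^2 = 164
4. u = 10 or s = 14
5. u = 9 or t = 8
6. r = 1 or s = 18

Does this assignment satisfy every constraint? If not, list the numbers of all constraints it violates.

1. |10 - 8| = 2 — satisfied.
2. min(1, 8, 8) = 1, not 2 — violated.
3. w^2 + u^2 = 8^2 + 10^2 = 64 + 100 = 164 — satisfied.
4. u = 10 = 10 (first disjunct) — satisfied.
5. u = 10 ≠ 9, but t = 8 = 8 (second disjunct) — satisfied.
6. r = 1 = 1 (first disjunct) — satisfied.

Violated: 2.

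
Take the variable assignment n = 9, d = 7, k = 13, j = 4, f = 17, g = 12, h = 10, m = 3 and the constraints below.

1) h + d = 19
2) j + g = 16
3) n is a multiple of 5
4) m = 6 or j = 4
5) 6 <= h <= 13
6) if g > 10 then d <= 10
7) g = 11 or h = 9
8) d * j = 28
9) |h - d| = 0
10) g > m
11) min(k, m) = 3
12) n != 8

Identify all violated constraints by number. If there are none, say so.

The assignment fails constraints 1, 3, 7, and 9.

1) h + d = 10 + 7 = 17, not 19 — violated.
2) j + g = 4 + 12 = 16 — OK.
3) 9 = 5*1 + 4, so 5 does not divide 9 — violated.
4) m = 3 ≠ 6, but j = 4 = 4 (second disjunct) — OK.
5) h = 10 lies in [6, 13] — OK.
6) g = 12 > 10, so we need d ≤ 10; d = 7 ≤ 10 — OK.
7) g = 12 ≠ 11 and h = 10 ≠ 9; both disjuncts false — violated.
8) d * j = 7 * 4 = 28 — OK.
9) |10 - 7| = 3, not 0 — violated.
10) g = 12, m = 3; 12 > 3 — OK.
11) min(13, 3) = 3 — OK.
12) n = 9, and 9 ≠ 8 — OK.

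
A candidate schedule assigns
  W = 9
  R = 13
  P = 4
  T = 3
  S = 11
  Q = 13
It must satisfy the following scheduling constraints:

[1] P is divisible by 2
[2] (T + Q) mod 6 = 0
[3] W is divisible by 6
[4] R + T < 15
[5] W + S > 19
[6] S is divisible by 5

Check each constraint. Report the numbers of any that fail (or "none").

Constraints 2, 3, 4, and 6 are violated.

[1] 4 / 2 = 2, so 2 divides 4  ✔
[2] T + Q = 16; 16 mod 6 = 4, not 0  ✘
[3] 9 = 6*1 + 3, so 6 does not divide 9  ✘
[4] R + T = 13 + 3 = 16; 16 ≥ 15, bound 15 not met  ✘
[5] W + S = 9 + 11 = 20; 20 > 19  ✔
[6] 11 = 5*2 + 1, so 5 does not divide 11  ✘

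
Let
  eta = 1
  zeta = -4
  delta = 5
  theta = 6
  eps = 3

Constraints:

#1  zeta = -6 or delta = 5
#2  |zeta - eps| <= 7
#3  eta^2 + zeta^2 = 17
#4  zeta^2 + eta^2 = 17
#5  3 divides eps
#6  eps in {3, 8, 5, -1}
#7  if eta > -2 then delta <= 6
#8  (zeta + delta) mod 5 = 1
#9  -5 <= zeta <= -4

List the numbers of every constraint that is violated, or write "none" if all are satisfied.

All constraints are satisfied.

#1 zeta = -4 ≠ -6, but delta = 5 = 5 (second disjunct)  ✓
#2 |-4 - 3| = 7; 7 ≤ 7  ✓
#3 eta^2 + zeta^2 = 1^2 + (-4)^2 = 1 + 16 = 17  ✓
#4 zeta^2 + eta^2 = (-4)^2 + 1^2 = 16 + 1 = 17  ✓
#5 3 / 3 = 1, so 3 divides 3  ✓
#6 eps = 3 is in {3, 8, 5, -1}  ✓
#7 eta = 1 > -2, so we need delta ≤ 6; delta = 5 ≤ 6  ✓
#8 zeta + delta = 1; 1 mod 5 = 1  ✓
#9 zeta = -4 lies in [-5, -4]  ✓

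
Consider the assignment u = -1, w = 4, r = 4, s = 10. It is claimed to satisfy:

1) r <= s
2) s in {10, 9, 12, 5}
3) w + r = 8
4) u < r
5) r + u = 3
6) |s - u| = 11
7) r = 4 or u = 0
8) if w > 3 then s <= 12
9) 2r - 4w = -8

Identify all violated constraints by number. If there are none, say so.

The assignment satisfies every constraint.

1) r = 4, s = 10; 4 ≤ 10  ✓
2) s = 10 is in {10, 9, 12, 5}  ✓
3) w + r = 4 + 4 = 8  ✓
4) u = -1, r = 4; -1 < 4  ✓
5) r + u = 4 + (-1) = 3  ✓
6) |10 - (-1)| = 11  ✓
7) r = 4 = 4 (first disjunct)  ✓
8) w = 4 > 3, so we need s ≤ 12; s = 10 ≤ 12  ✓
9) 2r - 4w = 2(4) - 4(4) = -8  ✓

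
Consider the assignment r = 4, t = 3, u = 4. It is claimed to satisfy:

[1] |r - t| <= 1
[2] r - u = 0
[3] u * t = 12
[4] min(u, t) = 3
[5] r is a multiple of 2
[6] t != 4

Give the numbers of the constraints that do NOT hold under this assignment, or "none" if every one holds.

[1] |4 - 3| = 1; 1 ≤ 1  holds
[2] r - u = 4 - 4 = 0  holds
[3] u * t = 4 * 3 = 12  holds
[4] min(4, 3) = 3  holds
[5] 4 / 2 = 2, so 2 divides 4  holds
[6] t = 3, and 3 ≠ 4  holds

The assignment satisfies every constraint.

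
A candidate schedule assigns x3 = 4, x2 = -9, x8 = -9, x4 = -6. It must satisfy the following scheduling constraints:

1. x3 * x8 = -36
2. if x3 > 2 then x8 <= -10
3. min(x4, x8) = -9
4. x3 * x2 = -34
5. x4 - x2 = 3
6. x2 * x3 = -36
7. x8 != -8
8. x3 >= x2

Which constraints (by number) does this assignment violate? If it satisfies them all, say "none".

1. x3 * x8 = 4 * (-9) = -36  ✔
2. x3 = 4 > 2, so we need x8 ≤ -10; but x8 = -9 > -10  ✘
3. min(-6, -9) = -9  ✔
4. x3 * x2 = 4 * (-9) = -36, not -34  ✘
5. x4 - x2 = -6 - (-9) = 3  ✔
6. x2 * x3 = -9 * 4 = -36  ✔
7. x8 = -9, and -9 ≠ -8  ✔
8. x3 = 4, x2 = -9; 4 ≥ -9  ✔

The assignment fails constraints 2, 4.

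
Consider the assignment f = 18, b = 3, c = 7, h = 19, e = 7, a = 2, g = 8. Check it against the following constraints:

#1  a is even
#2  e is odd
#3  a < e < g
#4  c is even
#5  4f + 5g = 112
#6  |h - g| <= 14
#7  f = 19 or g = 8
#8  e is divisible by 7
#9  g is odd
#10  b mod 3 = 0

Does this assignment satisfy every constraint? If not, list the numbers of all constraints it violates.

#1 a = 2 is even — satisfied.
#2 e = 7 is odd — satisfied.
#3 values 2 < 7 < 8 — satisfied.
#4 c = 7 is odd — violated.
#5 4f + 5g = 4(18) + 5(8) = 112 — satisfied.
#6 |19 - 8| = 11; 11 ≤ 14 — satisfied.
#7 f = 18 ≠ 19, but g = 8 = 8 (second disjunct) — satisfied.
#8 7 / 7 = 1, so 7 divides 7 — satisfied.
#9 g = 8 is even — violated.
#10 3 mod 3 = 0 — satisfied.

The assignment fails constraints 4, 9.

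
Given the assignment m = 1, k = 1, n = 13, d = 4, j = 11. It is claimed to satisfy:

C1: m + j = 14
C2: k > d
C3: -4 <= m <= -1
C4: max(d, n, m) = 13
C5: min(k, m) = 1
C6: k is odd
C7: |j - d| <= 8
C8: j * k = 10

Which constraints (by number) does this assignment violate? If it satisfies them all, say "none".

Violated: 1, 2, 3, and 8.

C1: m + j = 1 + 11 = 12, not 14  ✗
C2: k = 1, d = 4; 1 ≤ 4 (want >)  ✗
C3: m = 1 is outside [-4, -1]  ✗
C4: max(4, 13, 1) = 13  ✓
C5: min(1, 1) = 1  ✓
C6: k = 1 is odd  ✓
C7: |11 - 4| = 7; 7 ≤ 8  ✓
C8: j * k = 11 * 1 = 11, not 10  ✗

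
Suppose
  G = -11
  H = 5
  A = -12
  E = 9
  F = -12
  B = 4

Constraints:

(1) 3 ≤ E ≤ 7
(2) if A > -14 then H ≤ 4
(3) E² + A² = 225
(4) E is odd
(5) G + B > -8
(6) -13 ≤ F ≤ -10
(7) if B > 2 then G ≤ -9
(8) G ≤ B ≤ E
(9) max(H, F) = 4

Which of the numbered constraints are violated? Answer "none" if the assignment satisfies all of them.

(1) E = 9 is outside [3, 7]  ✘
(2) A = -12 > -14, so we need H ≤ 4; but H = 5 > 4  ✘
(3) E² + A² = 9² + (-12)² = 81 + 144 = 225  ✔
(4) E = 9 is odd  ✔
(5) G + B = -11 + 4 = -7; -7 > -8  ✔
(6) F = -12 lies in [-13, -10]  ✔
(7) B = 4 > 2, so we need G ≤ -9; G = -11 ≤ -9  ✔
(8) values -11 ≤ 4 ≤ 9  ✔
(9) max(5, -12) = 5, not 4  ✘

Violated: 1, 2, 9.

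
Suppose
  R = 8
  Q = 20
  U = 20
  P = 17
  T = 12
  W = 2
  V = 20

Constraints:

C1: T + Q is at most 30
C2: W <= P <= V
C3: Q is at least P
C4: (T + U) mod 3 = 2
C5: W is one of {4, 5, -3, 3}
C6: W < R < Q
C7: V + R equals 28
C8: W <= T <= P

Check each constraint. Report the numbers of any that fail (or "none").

Constraints 1, 5 are violated.

C1: T + Q = 12 + 20 = 32; 32 > 30, bound 30 not met  no
C2: values 2 <= 17 <= 20  yes
C3: Q = 20, P = 17; 20 ≥ 17  yes
C4: T + U = 32; 32 mod 3 = 2  yes
C5: W = 2 is not in {4, 5, -3, 3}  no
C6: values 2 < 8 < 20  yes
C7: V + R = 20 + 8 = 28  yes
C8: values 2 <= 12 <= 17  yes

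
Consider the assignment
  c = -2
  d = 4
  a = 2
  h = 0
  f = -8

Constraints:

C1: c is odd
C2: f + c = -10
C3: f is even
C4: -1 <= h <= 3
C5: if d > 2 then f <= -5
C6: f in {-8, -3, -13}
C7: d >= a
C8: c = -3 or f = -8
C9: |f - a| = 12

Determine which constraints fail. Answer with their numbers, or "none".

Constraints 1, 9 are violated.

C1: c = -2 is even — fails.
C2: f + c = -8 + (-2) = -10 — holds.
C3: f = -8 is even — holds.
C4: h = 0 lies in [-1, 3] — holds.
C5: d = 4 > 2, so we need f ≤ -5; f = -8 ≤ -5 — holds.
C6: f = -8 is in {-8, -3, -13} — holds.
C7: d = 4, a = 2; 4 ≥ 2 — holds.
C8: c = -2 ≠ -3, but f = -8 = -8 (second disjunct) — holds.
C9: |-8 - 2| = 10, not 12 — fails.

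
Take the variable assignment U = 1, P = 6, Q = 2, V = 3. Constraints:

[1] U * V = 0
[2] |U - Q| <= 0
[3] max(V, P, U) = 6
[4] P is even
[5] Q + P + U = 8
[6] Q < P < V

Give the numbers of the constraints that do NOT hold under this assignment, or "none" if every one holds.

[1] U * V = 1 * 3 = 3, not 0 — violated.
[2] |1 - 2| = 1; 1 > 0, exceeds bound 0 — violated.
[3] max(3, 6, 1) = 6 — satisfied.
[4] P = 6 is even — satisfied.
[5] Q + P + U = 2 + 6 + 1 = 9, not 8 — violated.
[6] values 2, 6, 3; P = 6 is not < V = 3 — violated.

Violated: 1, 2, 5, and 6.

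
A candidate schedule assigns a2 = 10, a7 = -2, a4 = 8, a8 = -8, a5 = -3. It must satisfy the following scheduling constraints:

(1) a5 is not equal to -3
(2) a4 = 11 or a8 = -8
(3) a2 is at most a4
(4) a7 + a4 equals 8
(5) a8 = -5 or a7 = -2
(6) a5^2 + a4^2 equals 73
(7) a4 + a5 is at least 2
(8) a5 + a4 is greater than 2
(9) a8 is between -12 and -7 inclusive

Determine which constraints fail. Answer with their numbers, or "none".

(1) a5 = -3, but -3 is required to differ  false
(2) a4 = 8 ≠ 11, but a8 = -8 = -8 (second disjunct)  true
(3) a2 = 10, a4 = 8; 10 > 8 (want ≤)  false
(4) a7 + a4 = -2 + 8 = 6, not 8  false
(5) a8 = -8 ≠ -5, but a7 = -2 = -2 (second disjunct)  true
(6) a5^2 + a4^2 = (-3)^2 + 8^2 = 9 + 64 = 73  true
(7) a4 + a5 = 8 + (-3) = 5; 5 ≥ 2  true
(8) a5 + a4 = -3 + 8 = 5; 5 > 2  true
(9) a8 = -8 lies in [-12, -7]  true

Violated: 1, 3, 4.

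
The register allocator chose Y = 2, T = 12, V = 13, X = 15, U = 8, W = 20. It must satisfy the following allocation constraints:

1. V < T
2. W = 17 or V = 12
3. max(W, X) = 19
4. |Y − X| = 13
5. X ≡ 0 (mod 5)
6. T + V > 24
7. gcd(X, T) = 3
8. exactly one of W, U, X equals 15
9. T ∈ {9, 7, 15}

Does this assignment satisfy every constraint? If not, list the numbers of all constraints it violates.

1. V = 13, T = 12; 13 ≥ 12 (want <) — fails.
2. W = 20 ≠ 17 and V = 13 ≠ 12; both disjuncts false — fails.
3. max(20, 15) = 20, not 19 — fails.
4. |2 − 15| = 13 — holds.
5. 15 mod 5 = 0 — holds.
6. T + V = 12 + 13 = 25; 25 > 24 — holds.
7. gcd(15, 12) = 3 — holds.
8. W=20, U=8, X=15; 1 of them equals 15 — holds.
9. T = 12 is not in {9, 7, 15} — fails.

No — constraints 1, 2, 3, 9 are not satisfied.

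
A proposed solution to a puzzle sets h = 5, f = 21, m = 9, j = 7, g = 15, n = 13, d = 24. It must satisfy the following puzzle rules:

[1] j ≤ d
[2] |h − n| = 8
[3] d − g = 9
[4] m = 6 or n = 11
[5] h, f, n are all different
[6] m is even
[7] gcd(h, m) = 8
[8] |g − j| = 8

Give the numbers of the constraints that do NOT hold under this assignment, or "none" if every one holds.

Violated: 4, 6, 7.

[1] j = 7, d = 24; 7 ≤ 24 — OK.
[2] |5 − 13| = 8 — OK.
[3] d − g = 24 − 15 = 9 — OK.
[4] m = 9 ≠ 6 and n = 13 ≠ 11; both disjuncts false — violated.
[5] values 5, 21, 13 are pairwise distinct — OK.
[6] m = 9 is odd — violated.
[7] gcd(5, 9) = 1, not 8 — violated.
[8] |15 − 7| = 8 — OK.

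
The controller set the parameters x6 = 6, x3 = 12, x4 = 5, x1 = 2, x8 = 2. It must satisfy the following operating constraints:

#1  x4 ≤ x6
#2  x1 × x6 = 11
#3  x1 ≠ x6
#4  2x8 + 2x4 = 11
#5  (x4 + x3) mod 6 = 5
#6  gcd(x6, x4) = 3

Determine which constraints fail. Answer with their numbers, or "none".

Constraints 2, 4, 6 are violated.

#1 x4 = 5, x6 = 6; 5 ≤ 6  ✓
#2 x1 × x6 = 2 × 6 = 12, not 11  ✗
#3 x1 = 2, x6 = 6; distinct  ✓
#4 2x8 + 2x4 = 2(2) + 2(5) = 14, not 11  ✗
#5 x4 + x3 = 17; 17 mod 6 = 5  ✓
#6 gcd(6, 5) = 1, not 3  ✗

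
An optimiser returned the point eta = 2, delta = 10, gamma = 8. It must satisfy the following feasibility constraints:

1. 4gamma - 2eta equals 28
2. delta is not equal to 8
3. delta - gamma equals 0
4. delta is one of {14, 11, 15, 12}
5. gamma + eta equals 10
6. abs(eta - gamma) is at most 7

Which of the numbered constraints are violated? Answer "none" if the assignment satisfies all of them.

1. 4gamma - 2eta = 4(8) - 2(2) = 28  yes
2. delta = 10, and 10 ≠ 8  yes
3. delta - gamma = 10 - 8 = 2, not 0  no
4. delta = 10 is not in {14, 11, 15, 12}  no
5. gamma + eta = 8 + 2 = 10  yes
6. abs(2 - 8) = 6; 6 ≤ 7  yes

Constraints 3 and 4 are violated.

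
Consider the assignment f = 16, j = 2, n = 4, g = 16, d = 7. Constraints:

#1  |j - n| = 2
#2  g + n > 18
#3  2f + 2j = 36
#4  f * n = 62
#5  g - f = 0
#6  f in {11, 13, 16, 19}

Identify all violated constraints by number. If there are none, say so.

#1 |2 - 4| = 2  ✔
#2 g + n = 16 + 4 = 20; 20 > 18  ✔
#3 2f + 2j = 2(16) + 2(2) = 36  ✔
#4 f * n = 16 * 4 = 64, not 62  ✘
#5 g - f = 16 - 16 = 0  ✔
#6 f = 16 is in {11, 13, 16, 19}  ✔

Constraint 4 is violated.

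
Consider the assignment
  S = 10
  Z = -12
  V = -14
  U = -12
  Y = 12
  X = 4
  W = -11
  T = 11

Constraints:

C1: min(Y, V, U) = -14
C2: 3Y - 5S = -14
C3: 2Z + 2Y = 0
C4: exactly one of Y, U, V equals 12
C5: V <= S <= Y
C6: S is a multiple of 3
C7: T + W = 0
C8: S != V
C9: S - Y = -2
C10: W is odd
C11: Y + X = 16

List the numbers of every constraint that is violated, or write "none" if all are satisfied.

The assignment fails constraint 6.

C1: min(12, -14, -12) = -14 — holds.
C2: 3Y - 5S = 3(12) - 5(10) = -14 — holds.
C3: 2Z + 2Y = 2(-12) + 2(12) = 0 — holds.
C4: Y=12, U=-12, V=-14; 1 of them equals 12 — holds.
C5: values -14 <= 10 <= 12 — holds.
C6: 10 = 3*3 + 1, so 3 does not divide 10 — fails.
C7: T + W = 11 + (-11) = 0 — holds.
C8: S = 10, V = -14; distinct — holds.
C9: S - Y = 10 - 12 = -2 — holds.
C10: W = -11 is odd — holds.
C11: Y + X = 12 + 4 = 16 — holds.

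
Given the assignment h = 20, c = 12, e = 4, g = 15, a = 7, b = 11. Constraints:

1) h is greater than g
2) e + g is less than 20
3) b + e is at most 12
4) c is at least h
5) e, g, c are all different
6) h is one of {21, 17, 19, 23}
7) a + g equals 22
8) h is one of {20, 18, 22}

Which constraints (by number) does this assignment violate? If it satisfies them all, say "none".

Violated: 3, 4, 6.

1) h = 20, g = 15; 20 > 15 — holds.
2) e + g = 4 + 15 = 19; 19 < 20 — holds.
3) b + e = 11 + 4 = 15; 15 > 12, bound 12 not met — does not hold.
4) c = 12, h = 20; 12 < 20 (want ≥) — does not hold.
5) values 4, 15, 12 are pairwise distinct — holds.
6) h = 20 is not in {21, 17, 19, 23} — does not hold.
7) a + g = 7 + 15 = 22 — holds.
8) h = 20 is in {20, 18, 22} — holds.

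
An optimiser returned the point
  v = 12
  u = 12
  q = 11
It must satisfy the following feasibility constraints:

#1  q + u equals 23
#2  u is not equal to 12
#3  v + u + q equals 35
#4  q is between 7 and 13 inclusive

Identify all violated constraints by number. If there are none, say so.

#1 q + u = 11 + 12 = 23 — holds.
#2 u = 12, but 12 is required to differ — does not hold.
#3 v + u + q = 12 + 12 + 11 = 35 — holds.
#4 q = 11 lies in [7, 13] — holds.

Constraint 2 does not hold.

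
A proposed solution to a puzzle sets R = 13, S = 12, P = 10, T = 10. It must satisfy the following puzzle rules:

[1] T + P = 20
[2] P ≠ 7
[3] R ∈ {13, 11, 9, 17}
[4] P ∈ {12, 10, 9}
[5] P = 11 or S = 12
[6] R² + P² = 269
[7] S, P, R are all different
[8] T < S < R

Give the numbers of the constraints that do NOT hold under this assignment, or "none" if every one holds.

All constraints are satisfied.

[1] T + P = 10 + 10 = 20  holds
[2] P = 10, and 10 ≠ 7  holds
[3] R = 13 is in {13, 11, 9, 17}  holds
[4] P = 10 is in {12, 10, 9}  holds
[5] P = 10 ≠ 11, but S = 12 = 12 (second disjunct)  holds
[6] R² + P² = 13² + 10² = 169 + 100 = 269  holds
[7] values 12, 10, 13 are pairwise distinct  holds
[8] values 10 < 12 < 13  holds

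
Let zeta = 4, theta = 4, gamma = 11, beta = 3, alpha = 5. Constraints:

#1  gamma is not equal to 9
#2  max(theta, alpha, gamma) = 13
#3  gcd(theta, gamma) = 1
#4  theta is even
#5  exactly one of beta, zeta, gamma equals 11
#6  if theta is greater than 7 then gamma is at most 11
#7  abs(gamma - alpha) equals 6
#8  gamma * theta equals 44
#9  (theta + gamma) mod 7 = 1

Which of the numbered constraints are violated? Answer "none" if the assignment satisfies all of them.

#1 gamma = 11, and 11 ≠ 9  true
#2 max(4, 5, 11) = 11, not 13  false
#3 gcd(4, 11) = 1  true
#4 theta = 4 is even  true
#5 beta=3, zeta=4, gamma=11; 1 of them equals 11  true
#6 theta = 4, not > 7; antecedent false, conditional vacuously true  true
#7 abs(11 - 5) = 6  true
#8 gamma * theta = 11 * 4 = 44  true
#9 theta + gamma = 15; 15 mod 7 = 1  true

Violated: 2.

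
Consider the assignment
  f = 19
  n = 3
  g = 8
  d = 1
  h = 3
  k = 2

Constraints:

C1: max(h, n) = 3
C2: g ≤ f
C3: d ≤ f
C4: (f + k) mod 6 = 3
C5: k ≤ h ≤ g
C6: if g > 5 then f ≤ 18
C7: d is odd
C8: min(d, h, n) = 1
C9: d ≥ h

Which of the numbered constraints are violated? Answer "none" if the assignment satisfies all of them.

Constraints 6, 9 are violated.

C1: max(3, 3) = 3  holds
C2: g = 8, f = 19; 8 ≤ 19  holds
C3: d = 1, f = 19; 1 ≤ 19  holds
C4: f + k = 21; 21 mod 6 = 3  holds
C5: values 2 ≤ 3 ≤ 8  holds
C6: g = 8 > 5, so we need f ≤ 18; but f = 19 > 18  fails
C7: d = 1 is odd  holds
C8: min(1, 3, 3) = 1  holds
C9: d = 1, h = 3; 1 < 3 (want ≥)  fails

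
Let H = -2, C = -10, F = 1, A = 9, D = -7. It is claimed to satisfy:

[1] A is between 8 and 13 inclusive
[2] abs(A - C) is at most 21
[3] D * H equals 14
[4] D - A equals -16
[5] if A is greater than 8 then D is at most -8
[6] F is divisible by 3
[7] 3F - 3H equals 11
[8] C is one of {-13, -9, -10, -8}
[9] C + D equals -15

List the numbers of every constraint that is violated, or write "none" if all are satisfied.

[1] A = 9 lies in [8, 13]  ✔
[2] abs(9 - (-10)) = 19; 19 ≤ 21  ✔
[3] D * H = -7 * (-2) = 14  ✔
[4] D - A = -7 - 9 = -16  ✔
[5] A = 9 > 8, so we need D ≤ -8; but D = -7 > -8  ✘
[6] 1 = 3*0 + 1, so 3 does not divide 1  ✘
[7] 3F - 3H = 3(1) - 3(-2) = 9, not 11  ✘
[8] C = -10 is in {-13, -9, -10, -8}  ✔
[9] C + D = -10 + (-7) = -17, not -15  ✘

Constraints 5, 6, 7, and 9 are violated.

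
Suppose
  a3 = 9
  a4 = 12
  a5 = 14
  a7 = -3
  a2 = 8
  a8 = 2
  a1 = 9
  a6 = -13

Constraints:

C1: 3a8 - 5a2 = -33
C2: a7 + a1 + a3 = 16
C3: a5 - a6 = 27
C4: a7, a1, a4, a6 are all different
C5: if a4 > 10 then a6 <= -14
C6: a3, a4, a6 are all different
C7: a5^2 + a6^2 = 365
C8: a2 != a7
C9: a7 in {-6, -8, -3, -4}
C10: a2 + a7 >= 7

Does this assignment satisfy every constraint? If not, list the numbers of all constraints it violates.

No — constraints 1, 2, 5, 10 are not satisfied.

C1: 3a8 - 5a2 = 3(2) - 5(8) = -34, not -33 — violated.
C2: a7 + a1 + a3 = -3 + 9 + 9 = 15, not 16 — violated.
C3: a5 - a6 = 14 - (-13) = 27 — satisfied.
C4: values -3, 9, 12, -13 are pairwise distinct — satisfied.
C5: a4 = 12 > 10, so we need a6 ≤ -14; but a6 = -13 > -14 — violated.
C6: values 9, 12, -13 are pairwise distinct — satisfied.
C7: a5^2 + a6^2 = 14^2 + (-13)^2 = 196 + 169 = 365 — satisfied.
C8: a2 = 8, a7 = -3; distinct — satisfied.
C9: a7 = -3 is in {-6, -8, -3, -4} — satisfied.
C10: a2 + a7 = 8 + (-3) = 5; 5 < 7, bound 7 not met — violated.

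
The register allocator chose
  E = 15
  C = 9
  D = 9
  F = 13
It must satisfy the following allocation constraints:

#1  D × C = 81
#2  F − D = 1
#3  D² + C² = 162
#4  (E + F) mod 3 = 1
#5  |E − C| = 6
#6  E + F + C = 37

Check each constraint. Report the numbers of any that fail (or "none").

Constraint 2 does not hold.

#1 D × C = 9 × 9 = 81 — OK.
#2 F − D = 13 − 9 = 4, not 1 — violated.
#3 D² + C² = 9² + 9² = 81 + 81 = 162 — OK.
#4 E + F = 28; 28 mod 3 = 1 — OK.
#5 |15 − 9| = 6 — OK.
#6 E + F + C = 15 + 13 + 9 = 37 — OK.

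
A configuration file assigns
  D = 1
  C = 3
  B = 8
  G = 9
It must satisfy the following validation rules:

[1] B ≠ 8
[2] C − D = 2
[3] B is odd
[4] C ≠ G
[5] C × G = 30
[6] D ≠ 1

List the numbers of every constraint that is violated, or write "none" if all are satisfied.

No — constraints 1, 3, 5, and 6 are not satisfied.

[1] B = 8, but 8 is required to differ — fails.
[2] C − D = 3 − 1 = 2 — holds.
[3] B = 8 is even — fails.
[4] C = 3, G = 9; distinct — holds.
[5] C × G = 3 × 9 = 27, not 30 — fails.
[6] D = 1, but 1 is required to differ — fails.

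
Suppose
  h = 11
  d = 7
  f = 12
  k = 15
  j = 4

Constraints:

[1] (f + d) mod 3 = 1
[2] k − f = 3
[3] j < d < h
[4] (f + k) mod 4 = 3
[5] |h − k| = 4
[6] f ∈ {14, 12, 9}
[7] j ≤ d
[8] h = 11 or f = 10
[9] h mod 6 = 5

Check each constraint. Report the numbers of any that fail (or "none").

[1] f + d = 19; 19 mod 3 = 1 — OK.
[2] k − f = 15 − 12 = 3 — OK.
[3] values 4 < 7 < 11 — OK.
[4] f + k = 27; 27 mod 4 = 3 — OK.
[5] |11 − 15| = 4 — OK.
[6] f = 12 is in {14, 12, 9} — OK.
[7] j = 4, d = 7; 4 ≤ 7 — OK.
[8] h = 11 = 11 (first disjunct) — OK.
[9] 11 mod 6 = 5 — OK.

None — every constraint holds.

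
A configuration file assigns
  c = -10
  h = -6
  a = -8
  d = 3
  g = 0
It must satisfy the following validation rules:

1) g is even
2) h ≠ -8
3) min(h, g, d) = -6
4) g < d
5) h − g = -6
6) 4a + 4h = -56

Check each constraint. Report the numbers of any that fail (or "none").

All constraints are satisfied.

1) g = 0 is even  OK
2) h = -6, and -6 ≠ -8  OK
3) min(-6, 0, 3) = -6  OK
4) g = 0, d = 3; 0 < 3  OK
5) h − g = -6 − 0 = -6  OK
6) 4a + 4h = 4(-8) + 4(-6) = -56  OK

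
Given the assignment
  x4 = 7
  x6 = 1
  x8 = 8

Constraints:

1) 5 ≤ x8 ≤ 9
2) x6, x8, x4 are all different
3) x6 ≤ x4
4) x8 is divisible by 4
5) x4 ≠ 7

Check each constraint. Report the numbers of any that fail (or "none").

The assignment fails constraint 5.

1) x8 = 8 lies in [5, 9] — satisfied.
2) values 1, 8, 7 are pairwise distinct — satisfied.
3) x6 = 1, x4 = 7; 1 ≤ 7 — satisfied.
4) 8 / 4 = 2, so 4 divides 8 — satisfied.
5) x4 = 7, but 7 is required to differ — violated.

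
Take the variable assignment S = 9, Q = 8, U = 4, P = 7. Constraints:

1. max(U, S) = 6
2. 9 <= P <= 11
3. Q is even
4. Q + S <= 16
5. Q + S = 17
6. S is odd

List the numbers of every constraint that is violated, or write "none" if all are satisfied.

1. max(4, 9) = 9, not 6 — fails.
2. P = 7 is outside [9, 11] — fails.
3. Q = 8 is even — holds.
4. Q + S = 8 + 9 = 17; 17 > 16, bound 16 not met — fails.
5. Q + S = 8 + 9 = 17 — holds.
6. S = 9 is odd — holds.

Constraints 1, 2, 4 do not hold.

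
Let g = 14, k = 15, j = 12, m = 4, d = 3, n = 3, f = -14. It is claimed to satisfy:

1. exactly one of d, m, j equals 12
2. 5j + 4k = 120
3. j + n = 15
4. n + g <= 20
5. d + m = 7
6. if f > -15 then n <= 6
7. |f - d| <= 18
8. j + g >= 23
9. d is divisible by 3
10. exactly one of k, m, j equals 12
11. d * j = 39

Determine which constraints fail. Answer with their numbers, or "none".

No — constraint 11 is not satisfied.

1. d=3, m=4, j=12; 1 of them equals 12 — holds.
2. 5j + 4k = 5(12) + 4(15) = 120 — holds.
3. j + n = 12 + 3 = 15 — holds.
4. n + g = 3 + 14 = 17; 17 ≤ 20 — holds.
5. d + m = 3 + 4 = 7 — holds.
6. f = -14 > -15, so we need n ≤ 6; n = 3 ≤ 6 — holds.
7. |-14 - 3| = 17; 17 ≤ 18 — holds.
8. j + g = 12 + 14 = 26; 26 ≥ 23 — holds.
9. 3 / 3 = 1, so 3 divides 3 — holds.
10. k=15, m=4, j=12; 1 of them equals 12 — holds.
11. d * j = 3 * 12 = 36, not 39 — fails.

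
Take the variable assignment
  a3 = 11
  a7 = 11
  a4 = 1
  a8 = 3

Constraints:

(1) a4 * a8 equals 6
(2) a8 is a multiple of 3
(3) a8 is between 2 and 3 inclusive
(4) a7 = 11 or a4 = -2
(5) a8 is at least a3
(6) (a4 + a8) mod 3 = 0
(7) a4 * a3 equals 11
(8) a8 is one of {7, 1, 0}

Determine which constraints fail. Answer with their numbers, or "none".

(1) a4 * a8 = 1 * 3 = 3, not 6 — does not hold.
(2) 3 / 3 = 1, so 3 divides 3 — holds.
(3) a8 = 3 lies in [2, 3] — holds.
(4) a7 = 11 = 11 (first disjunct) — holds.
(5) a8 = 3, a3 = 11; 3 < 11 (want ≥) — does not hold.
(6) a4 + a8 = 4; 4 mod 3 = 1, not 0 — does not hold.
(7) a4 * a3 = 1 * 11 = 11 — holds.
(8) a8 = 3 is not in {7, 1, 0} — does not hold.

The assignment fails constraints 1, 5, 6, and 8.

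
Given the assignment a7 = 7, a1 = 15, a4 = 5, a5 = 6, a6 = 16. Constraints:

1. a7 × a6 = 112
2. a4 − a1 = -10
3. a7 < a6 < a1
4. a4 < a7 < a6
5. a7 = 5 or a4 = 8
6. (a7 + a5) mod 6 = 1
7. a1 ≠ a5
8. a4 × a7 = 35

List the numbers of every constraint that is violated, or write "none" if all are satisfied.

1. a7 × a6 = 7 × 16 = 112 — OK.
2. a4 − a1 = 5 − 15 = -10 — OK.
3. values 7, 16, 15; a6 = 16 is not < a1 = 15 — violated.
4. values 5 < 7 < 16 — OK.
5. a7 = 7 ≠ 5 and a4 = 5 ≠ 8; both disjuncts false — violated.
6. a7 + a5 = 13; 13 mod 6 = 1 — OK.
7. a1 = 15, a5 = 6; distinct — OK.
8. a4 × a7 = 5 × 7 = 35 — OK.

Violated: 3 and 5.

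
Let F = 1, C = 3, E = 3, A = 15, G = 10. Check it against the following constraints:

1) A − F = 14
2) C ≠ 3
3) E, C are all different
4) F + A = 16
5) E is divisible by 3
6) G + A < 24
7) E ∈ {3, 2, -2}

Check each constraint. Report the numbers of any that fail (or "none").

Violated: 2, 3, and 6.

1) A − F = 15 − 1 = 14 — satisfied.
2) C = 3, but 3 is required to differ — violated.
3) E = C = 3, not all different — violated.
4) F + A = 1 + 15 = 16 — satisfied.
5) 3 / 3 = 1, so 3 divides 3 — satisfied.
6) G + A = 10 + 15 = 25; 25 ≥ 24, bound 24 not met — violated.
7) E = 3 is in {3, 2, -2} — satisfied.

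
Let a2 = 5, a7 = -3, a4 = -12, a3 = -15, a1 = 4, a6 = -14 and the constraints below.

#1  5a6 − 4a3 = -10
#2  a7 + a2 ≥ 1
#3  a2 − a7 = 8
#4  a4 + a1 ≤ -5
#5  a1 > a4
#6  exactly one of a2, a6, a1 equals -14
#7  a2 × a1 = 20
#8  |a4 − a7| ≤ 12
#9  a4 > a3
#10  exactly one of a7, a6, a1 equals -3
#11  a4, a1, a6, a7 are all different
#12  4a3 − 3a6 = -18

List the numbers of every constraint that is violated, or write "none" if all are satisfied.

All constraints are satisfied.

#1 5a6 − 4a3 = 5(-14) − 4(-15) = -10 — OK.
#2 a7 + a2 = -3 + 5 = 2; 2 ≥ 1 — OK.
#3 a2 − a7 = 5 − (-3) = 8 — OK.
#4 a4 + a1 = -12 + 4 = -8; -8 ≤ -5 — OK.
#5 a1 = 4, a4 = -12; 4 > -12 — OK.
#6 a2=5, a6=-14, a1=4; 1 of them equals -14 — OK.
#7 a2 × a1 = 5 × 4 = 20 — OK.
#8 |-12 − (-3)| = 9; 9 ≤ 12 — OK.
#9 a4 = -12, a3 = -15; -12 > -15 — OK.
#10 a7=-3, a6=-14, a1=4; 1 of them equals -3 — OK.
#11 values -12, 4, -14, -3 are pairwise distinct — OK.
#12 4a3 − 3a6 = 4(-15) − 3(-14) = -18 — OK.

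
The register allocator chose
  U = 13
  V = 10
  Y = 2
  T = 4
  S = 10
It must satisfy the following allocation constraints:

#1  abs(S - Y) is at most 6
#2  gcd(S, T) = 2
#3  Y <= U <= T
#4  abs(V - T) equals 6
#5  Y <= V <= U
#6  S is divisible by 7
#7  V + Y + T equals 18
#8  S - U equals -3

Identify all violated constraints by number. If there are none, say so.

No — constraints 1, 3, 6, 7 are not satisfied.

#1 abs(10 - 2) = 8; 8 > 6, exceeds bound 6 — does not hold.
#2 gcd(10, 4) = 2 — holds.
#3 values 2, 13, 4; U = 13 is not <= T = 4 — does not hold.
#4 abs(10 - 4) = 6 — holds.
#5 values 2 <= 10 <= 13 — holds.
#6 10 = 7*1 + 3, so 7 does not divide 10 — does not hold.
#7 V + Y + T = 10 + 2 + 4 = 16, not 18 — does not hold.
#8 S - U = 10 - 13 = -3 — holds.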